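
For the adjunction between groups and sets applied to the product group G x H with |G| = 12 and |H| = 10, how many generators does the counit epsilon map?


The counit epsilon_K: F(U(K)) -> K of the Free-Forgetful adjunction
maps |K| generators of F(U(K)) into K. For K = G x H (the product group),
|G x H| = |G| * |H|.
Total generators mapped = 12 * 10 = 120.

120


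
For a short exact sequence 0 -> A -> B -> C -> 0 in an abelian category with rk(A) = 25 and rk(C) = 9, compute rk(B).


For a short exact sequence 0 -> A -> B -> C -> 0,
rank is additive: rank(B) = rank(A) + rank(C).
rank(B) = 25 + 9 = 34

34


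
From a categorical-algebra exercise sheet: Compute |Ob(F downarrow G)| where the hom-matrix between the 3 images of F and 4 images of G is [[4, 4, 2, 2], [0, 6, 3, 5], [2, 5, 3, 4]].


Objects of (F downarrow G) are triples (a, b, h: F(a)->G(b)).
The count equals the sum of all entries in the hom-matrix.
sum(row 0) = 12
sum(row 1) = 14
sum(row 2) = 14
Grand total = 40

40


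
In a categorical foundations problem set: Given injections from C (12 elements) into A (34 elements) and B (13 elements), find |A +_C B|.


The pushout A +_C B identifies the images of C in A and B.
|A +_C B| = |A| + |B| - |C| (for injections).
= 34 + 13 - 12 = 35

35


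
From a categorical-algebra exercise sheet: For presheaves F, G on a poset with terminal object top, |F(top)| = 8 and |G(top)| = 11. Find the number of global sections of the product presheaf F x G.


Global sections of a presheaf on a poset with terminal top satisfy
Gamma(H) ~ H(top). Presheaves admit pointwise products, so
(F x G)(top) = F(top) x G(top) (Cartesian product).
|Gamma(F x G)| = |F(top)| * |G(top)| = 8 * 11 = 88.

88


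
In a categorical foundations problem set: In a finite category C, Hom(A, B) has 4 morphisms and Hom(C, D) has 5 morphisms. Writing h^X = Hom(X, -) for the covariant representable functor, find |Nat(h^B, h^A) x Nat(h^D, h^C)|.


By the Yoneda lemma, Nat(h^B, h^A) is isomorphic to Hom(A, B),
so |Nat(h^B, h^A)| = |Hom(A, B)| and |Nat(h^D, h^C)| = |Hom(C, D)|.
|Hom(A, B)| = 4, |Hom(C, D)| = 5.
|Nat(h^B, h^A) x Nat(h^D, h^C)| = 4 * 5 = 20

20


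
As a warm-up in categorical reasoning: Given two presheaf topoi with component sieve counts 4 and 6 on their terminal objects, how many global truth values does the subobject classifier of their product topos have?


In a product of presheaf topoi E_1 x E_2, the subobject classifier
is Omega = Omega_1 x Omega_2 (componentwise), so
|Omega(top)| = |Omega_1(top_1)| * |Omega_2(top_2)|.
= 4 * 6 = 24.

24


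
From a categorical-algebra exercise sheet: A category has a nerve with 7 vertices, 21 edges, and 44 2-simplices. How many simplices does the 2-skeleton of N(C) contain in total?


The 2-skeleton of the nerve N(C) consists of simplices in dimensions 0, 1, 2:
  |N(C)_0| = 7 (objects)
  |N(C)_1| = 21 (morphisms)
  |N(C)_2| = 44 (composable pairs)
Total = 7 + 21 + 44 = 72

72


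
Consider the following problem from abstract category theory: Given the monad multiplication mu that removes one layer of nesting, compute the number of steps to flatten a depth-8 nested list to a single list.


Each application of mu: T^2 -> T removes one layer of nesting.
Starting at depth 8 (i.e., T^8(X)), we need to reach T(X).
Number of mu applications = 8 - 1 = 7

7


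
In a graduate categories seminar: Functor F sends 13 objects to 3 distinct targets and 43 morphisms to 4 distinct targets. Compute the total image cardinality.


The image of F consists of distinct objects and distinct morphisms.
|Im(F)| on objects = 3
|Im(F)| on morphisms = 4
Total image cardinality = 3 + 4 = 7

7


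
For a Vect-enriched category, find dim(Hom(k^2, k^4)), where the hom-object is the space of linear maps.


In Vect-enriched categories, Hom(k^n, k^m) is the space of m x n matrices.
dim(Hom(k^2, k^4)) = 4 * 2 = 8

8


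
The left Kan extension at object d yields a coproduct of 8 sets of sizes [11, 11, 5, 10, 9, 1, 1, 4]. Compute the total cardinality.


Pointwise, the left Kan extension (Lan_F H)(d) is the colimit, indexed
by the comma category (F downarrow d), of H composed with the
projection (F downarrow d) -> C. Here that colimit is given
as a coproduct (disjoint union) of sets, so its cardinality is the
sum of the sizes of the summands.
Coproduct of sets with sizes: 11 + 11 + 5 + 10 + 9 + 1 + 1 + 4
= 52

52


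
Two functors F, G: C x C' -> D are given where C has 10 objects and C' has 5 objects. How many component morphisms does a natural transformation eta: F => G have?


A natural transformation eta: F => G assigns one component morphism per
object of the domain category.
The domain is the product category C x C', so
|Ob(C x C')| = |Ob(C)| * |Ob(C')| = 10 * 5 = 50.
Therefore eta has 50 component morphisms.

50


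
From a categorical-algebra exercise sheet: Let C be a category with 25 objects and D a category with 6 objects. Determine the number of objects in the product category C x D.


The product category C x D has objects that are pairs (c, d).
Number of pairs = |Ob(C)| * |Ob(D)| = 25 * 6 = 150

150


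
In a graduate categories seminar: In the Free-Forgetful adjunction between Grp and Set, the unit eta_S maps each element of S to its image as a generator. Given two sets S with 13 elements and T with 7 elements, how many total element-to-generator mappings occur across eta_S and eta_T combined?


The unit eta_X: X -> U(F(X)) of the Free-Forgetful adjunction
maps each element of X to a generator of F(X). For X = S + T (disjoint
union in Set), |S + T| = |S| + |T|.
Total mappings = 13 + 7 = 20.

20


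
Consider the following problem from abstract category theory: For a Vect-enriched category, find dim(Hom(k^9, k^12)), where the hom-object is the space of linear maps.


In Vect-enriched categories, Hom(k^n, k^m) is the space of m x n matrices.
dim(Hom(k^9, k^12)) = 12 * 9 = 108

108


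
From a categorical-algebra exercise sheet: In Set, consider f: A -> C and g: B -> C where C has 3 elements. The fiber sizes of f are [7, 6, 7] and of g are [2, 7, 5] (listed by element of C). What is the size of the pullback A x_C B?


The pullback A x_C B consists of pairs (a, b) with f(a) = g(b).
For each element c in C, the fiber product has |f^-1(c)| * |g^-1(c)| elements.
Summing over C: 7 * 2 + 6 * 7 + 7 * 5
= 14 + 42 + 35 = 91

91


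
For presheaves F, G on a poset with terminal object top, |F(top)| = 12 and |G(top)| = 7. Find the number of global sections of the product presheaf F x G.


Global sections of a presheaf on a poset with terminal top satisfy
Gamma(H) ~ H(top). Presheaves admit pointwise products, so
(F x G)(top) = F(top) x G(top) (Cartesian product).
|Gamma(F x G)| = |F(top)| * |G(top)| = 12 * 7 = 84.

84


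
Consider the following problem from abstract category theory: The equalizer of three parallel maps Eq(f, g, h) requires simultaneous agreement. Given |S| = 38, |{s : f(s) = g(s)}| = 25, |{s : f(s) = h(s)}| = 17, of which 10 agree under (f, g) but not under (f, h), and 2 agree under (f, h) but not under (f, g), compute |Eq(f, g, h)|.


Eq(f, g, h) is the triple-agreement set: points in S where all three
maps take the same value. Using inclusion-exclusion on the pairwise data:
Pair (f, g) agrees on 25 points; pair (f, h) on 17 points.
Points agreeing under (f, g) but not (f, h) = 10; under (f, h) but not (f, g) = 2.
Triple-agreement = agreement-in-(f, g) minus points that agree under (f, g) but not (f, h):
|Eq(f, g, h)| = 25 - 10 = 15
(cross-check via (f, h): 17 - 2 = 15.)

15


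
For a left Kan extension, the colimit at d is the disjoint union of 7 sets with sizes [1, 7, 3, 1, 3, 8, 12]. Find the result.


Pointwise, the left Kan extension (Lan_F H)(d) is the colimit, indexed
by the comma category (F downarrow d), of H composed with the
projection (F downarrow d) -> C. Here that colimit is given
as a coproduct (disjoint union) of sets, so its cardinality is the
sum of the sizes of the summands.
Coproduct of sets with sizes: 1 + 7 + 3 + 1 + 3 + 8 + 12
= 35

35


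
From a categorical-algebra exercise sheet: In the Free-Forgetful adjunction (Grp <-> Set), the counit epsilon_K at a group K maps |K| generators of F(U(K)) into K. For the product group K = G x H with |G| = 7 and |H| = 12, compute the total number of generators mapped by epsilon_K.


The counit epsilon_K: F(U(K)) -> K of the Free-Forgetful adjunction
maps |K| generators of F(U(K)) into K. For K = G x H (the product group),
|G x H| = |G| * |H|.
Total generators mapped = 7 * 12 = 84.

84


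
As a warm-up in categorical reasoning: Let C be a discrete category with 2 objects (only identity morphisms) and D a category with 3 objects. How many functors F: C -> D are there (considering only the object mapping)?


A functor from a discrete category C to D is determined by
where each object maps. Each of the 2 objects of C can map
to any of the 3 objects of D independently.
Number of functors = 3^2 = 9

9


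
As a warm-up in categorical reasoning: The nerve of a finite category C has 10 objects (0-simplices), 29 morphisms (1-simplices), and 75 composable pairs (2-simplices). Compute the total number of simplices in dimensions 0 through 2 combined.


The 2-skeleton of the nerve N(C) consists of simplices in dimensions 0, 1, 2:
  |N(C)_0| = 10 (objects)
  |N(C)_1| = 29 (morphisms)
  |N(C)_2| = 75 (composable pairs)
Total = 10 + 29 + 75 = 114

114


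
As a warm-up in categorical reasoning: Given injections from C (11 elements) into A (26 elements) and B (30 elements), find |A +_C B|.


The pushout A +_C B identifies the images of C in A and B.
|A +_C B| = |A| + |B| - |C| (for injections).
= 26 + 30 - 11 = 45

45


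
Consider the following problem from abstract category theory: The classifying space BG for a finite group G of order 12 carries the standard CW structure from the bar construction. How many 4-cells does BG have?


In the bar-construction CW model of BG, the n-cells are indexed by
n-tuples [g_1|...|g_n] of non-identity elements of G (degenerate
simplices with some g_i = e do not contribute cells), so there are
(|G| - 1)^n n-cells.
For dim = 4 with |G| = 12:
cells = (12 - 1)^4 = 11^4 = 14641

14641


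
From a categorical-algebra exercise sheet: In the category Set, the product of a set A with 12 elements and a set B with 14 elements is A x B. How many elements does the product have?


In Set, the product A x B is the Cartesian product.
By the universal property, |A x B| = |A| * |B|.
|A x B| = 12 * 14 = 168

168


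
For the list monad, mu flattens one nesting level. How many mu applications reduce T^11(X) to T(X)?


Each application of mu: T^2 -> T removes one layer of nesting.
Starting at depth 11 (i.e., T^11(X)), we need to reach T(X).
Number of mu applications = 11 - 1 = 10

10


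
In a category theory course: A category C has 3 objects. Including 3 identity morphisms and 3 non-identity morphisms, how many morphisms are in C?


Each object has an identity morphism, giving 3 identities.
Adding the 3 non-identity morphisms:
Total = 3 + 3 = 6

6


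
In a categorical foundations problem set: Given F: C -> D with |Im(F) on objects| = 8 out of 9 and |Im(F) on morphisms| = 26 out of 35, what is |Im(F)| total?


The image of F consists of distinct objects and distinct morphisms.
|Im(F)| on objects = 8
|Im(F)| on morphisms = 26
Total image cardinality = 8 + 26 = 34

34


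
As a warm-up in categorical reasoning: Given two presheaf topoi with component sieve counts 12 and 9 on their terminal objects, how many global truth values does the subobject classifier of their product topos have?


In a product of presheaf topoi E_1 x E_2, the subobject classifier
is Omega = Omega_1 x Omega_2 (componentwise), so
|Omega(top)| = |Omega_1(top_1)| * |Omega_2(top_2)|.
= 12 * 9 = 108.

108


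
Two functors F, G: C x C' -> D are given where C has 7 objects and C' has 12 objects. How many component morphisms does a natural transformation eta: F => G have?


A natural transformation eta: F => G assigns one component morphism per
object of the domain category.
The domain is the product category C x C', so
|Ob(C x C')| = |Ob(C)| * |Ob(C')| = 7 * 12 = 84.
Therefore eta has 84 component morphisms.

84


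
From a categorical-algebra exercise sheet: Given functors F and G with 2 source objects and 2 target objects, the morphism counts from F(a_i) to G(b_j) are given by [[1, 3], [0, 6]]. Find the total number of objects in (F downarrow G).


Objects of (F downarrow G) are triples (a, b, h: F(a)->G(b)).
The count equals the sum of all entries in the hom-matrix.
sum(row 0) = 4
sum(row 1) = 6
Grand total = 10

10


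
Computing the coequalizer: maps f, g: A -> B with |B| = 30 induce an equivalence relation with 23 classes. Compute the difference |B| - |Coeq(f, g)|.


The coequalizer Coeq(f, g) = B / ~ has one element per equivalence class.
|B| = 30, |Coeq(f, g)| = 23.
|B| - |Coeq(f, g)| = 30 - 23 = 7.

7


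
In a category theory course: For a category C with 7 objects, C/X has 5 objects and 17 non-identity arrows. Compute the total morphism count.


In the slice category C/X, objects are morphisms to X.
Identity morphisms: 5 (one per object of C/X).
Non-identity morphisms: 17.
Total = 5 + 17 = 22

22


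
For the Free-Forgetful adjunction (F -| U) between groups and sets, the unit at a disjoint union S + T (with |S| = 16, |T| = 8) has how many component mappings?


The unit eta_X: X -> U(F(X)) of the Free-Forgetful adjunction
maps each element of X to a generator of F(X). For X = S + T (disjoint
union in Set), |S + T| = |S| + |T|.
Total mappings = 16 + 8 = 24.

24


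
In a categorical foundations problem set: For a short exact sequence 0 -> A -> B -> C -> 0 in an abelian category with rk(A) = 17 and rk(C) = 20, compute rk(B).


For a short exact sequence 0 -> A -> B -> C -> 0,
rank is additive: rank(B) = rank(A) + rank(C).
rank(B) = 17 + 20 = 37

37


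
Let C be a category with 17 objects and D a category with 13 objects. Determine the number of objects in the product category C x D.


The product category C x D has objects that are pairs (c, d).
Number of pairs = |Ob(C)| * |Ob(D)| = 17 * 13 = 221

221


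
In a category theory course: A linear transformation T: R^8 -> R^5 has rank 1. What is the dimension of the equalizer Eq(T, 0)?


The equalizer of f and the zero map is ker(f).
By the rank-nullity theorem: dim(ker(f)) = dim(domain) - rank(f).
dim(ker(f)) = 8 - 1 = 7

7


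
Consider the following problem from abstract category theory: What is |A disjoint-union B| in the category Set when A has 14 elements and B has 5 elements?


In Set, the coproduct A + B is the disjoint union.
|A + B| = |A| + |B| = 14 + 5 = 19

19


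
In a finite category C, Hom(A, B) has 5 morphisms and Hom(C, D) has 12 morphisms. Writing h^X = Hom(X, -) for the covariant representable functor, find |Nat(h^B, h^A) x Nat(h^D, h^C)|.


By the Yoneda lemma, Nat(h^B, h^A) is isomorphic to Hom(A, B),
so |Nat(h^B, h^A)| = |Hom(A, B)| and |Nat(h^D, h^C)| = |Hom(C, D)|.
|Hom(A, B)| = 5, |Hom(C, D)| = 12.
|Nat(h^B, h^A) x Nat(h^D, h^C)| = 5 * 12 = 60

60


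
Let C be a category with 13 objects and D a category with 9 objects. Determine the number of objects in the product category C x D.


The product category C x D has objects that are pairs (c, d).
Number of pairs = |Ob(C)| * |Ob(D)| = 13 * 9 = 117

117


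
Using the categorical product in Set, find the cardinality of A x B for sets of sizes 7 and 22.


In Set, the product A x B is the Cartesian product.
By the universal property, |A x B| = |A| * |B|.
|A x B| = 7 * 22 = 154

154


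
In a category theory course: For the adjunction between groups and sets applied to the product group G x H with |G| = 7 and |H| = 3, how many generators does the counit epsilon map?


The counit epsilon_K: F(U(K)) -> K of the Free-Forgetful adjunction
maps |K| generators of F(U(K)) into K. For K = G x H (the product group),
|G x H| = |G| * |H|.
Total generators mapped = 7 * 3 = 21.

21


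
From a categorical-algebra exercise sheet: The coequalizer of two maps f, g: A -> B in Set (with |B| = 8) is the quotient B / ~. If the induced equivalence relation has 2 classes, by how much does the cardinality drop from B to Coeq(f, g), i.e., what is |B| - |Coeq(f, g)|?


The coequalizer Coeq(f, g) = B / ~ has one element per equivalence class.
|B| = 8, |Coeq(f, g)| = 2.
|B| - |Coeq(f, g)| = 8 - 2 = 6.

6


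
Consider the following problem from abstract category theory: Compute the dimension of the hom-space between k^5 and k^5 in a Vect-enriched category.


In Vect-enriched categories, Hom(k^n, k^m) is the space of m x n matrices.
dim(Hom(k^5, k^5)) = 5 * 5 = 25

25


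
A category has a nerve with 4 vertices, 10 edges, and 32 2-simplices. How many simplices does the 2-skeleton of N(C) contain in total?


The 2-skeleton of the nerve N(C) consists of simplices in dimensions 0, 1, 2:
  |N(C)_0| = 4 (objects)
  |N(C)_1| = 10 (morphisms)
  |N(C)_2| = 32 (composable pairs)
Total = 4 + 10 + 32 = 46

46


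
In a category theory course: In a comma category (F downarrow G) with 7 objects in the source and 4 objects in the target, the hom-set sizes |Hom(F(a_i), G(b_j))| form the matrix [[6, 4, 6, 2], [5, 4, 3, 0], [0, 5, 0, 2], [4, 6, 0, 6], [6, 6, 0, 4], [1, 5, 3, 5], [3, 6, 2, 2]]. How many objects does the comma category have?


Objects of (F downarrow G) are triples (a, b, h: F(a)->G(b)).
The count equals the sum of all entries in the hom-matrix.
sum(row 0) = 18
sum(row 1) = 12
sum(row 2) = 7
sum(row 3) = 16
sum(row 4) = 16
sum(row 5) = 14
sum(row 6) = 13
Grand total = 96

96


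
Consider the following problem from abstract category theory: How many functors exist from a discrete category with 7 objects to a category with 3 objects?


A functor from a discrete category C to D is determined by
where each object maps. Each of the 7 objects of C can map
to any of the 3 objects of D independently.
Number of functors = 3^7 = 2187

2187


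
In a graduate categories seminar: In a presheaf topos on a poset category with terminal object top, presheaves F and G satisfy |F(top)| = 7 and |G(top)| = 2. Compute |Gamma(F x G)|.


Global sections of a presheaf on a poset with terminal top satisfy
Gamma(H) ~ H(top). Presheaves admit pointwise products, so
(F x G)(top) = F(top) x G(top) (Cartesian product).
|Gamma(F x G)| = |F(top)| * |G(top)| = 7 * 2 = 14.

14


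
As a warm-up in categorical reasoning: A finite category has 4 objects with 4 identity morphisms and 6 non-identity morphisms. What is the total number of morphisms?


Each object has an identity morphism, giving 4 identities.
Adding the 6 non-identity morphisms:
Total = 4 + 6 = 10

10


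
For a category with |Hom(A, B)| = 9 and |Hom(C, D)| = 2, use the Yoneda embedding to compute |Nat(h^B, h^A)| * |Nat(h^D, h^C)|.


By the Yoneda lemma, Nat(h^B, h^A) is isomorphic to Hom(A, B),
so |Nat(h^B, h^A)| = |Hom(A, B)| and |Nat(h^D, h^C)| = |Hom(C, D)|.
|Hom(A, B)| = 9, |Hom(C, D)| = 2.
|Nat(h^B, h^A) x Nat(h^D, h^C)| = 9 * 2 = 18

18


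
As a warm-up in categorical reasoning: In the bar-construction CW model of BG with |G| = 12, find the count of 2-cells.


In the bar-construction CW model of BG, the n-cells are indexed by
n-tuples [g_1|...|g_n] of non-identity elements of G (degenerate
simplices with some g_i = e do not contribute cells), so there are
(|G| - 1)^n n-cells.
For dim = 2 with |G| = 12:
cells = (12 - 1)^2 = 11^2 = 121

121


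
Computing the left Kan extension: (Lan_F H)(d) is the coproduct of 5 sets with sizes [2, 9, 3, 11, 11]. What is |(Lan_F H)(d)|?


Pointwise, the left Kan extension (Lan_F H)(d) is the colimit, indexed
by the comma category (F downarrow d), of H composed with the
projection (F downarrow d) -> C. Here that colimit is given
as a coproduct (disjoint union) of sets, so its cardinality is the
sum of the sizes of the summands.
Coproduct of sets with sizes: 2 + 9 + 3 + 11 + 11
= 36

36


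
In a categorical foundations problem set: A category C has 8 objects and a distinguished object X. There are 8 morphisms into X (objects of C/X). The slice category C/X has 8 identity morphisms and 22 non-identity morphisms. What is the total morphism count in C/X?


In the slice category C/X, objects are morphisms to X.
Identity morphisms: 8 (one per object of C/X).
Non-identity morphisms: 22.
Total = 8 + 22 = 30

30


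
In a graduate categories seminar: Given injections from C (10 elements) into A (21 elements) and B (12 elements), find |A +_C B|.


The pushout A +_C B identifies the images of C in A and B.
|A +_C B| = |A| + |B| - |C| (for injections).
= 21 + 12 - 10 = 23

23


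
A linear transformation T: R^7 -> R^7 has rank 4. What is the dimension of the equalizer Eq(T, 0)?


The equalizer of f and the zero map is ker(f).
By the rank-nullity theorem: dim(ker(f)) = dim(domain) - rank(f).
dim(ker(f)) = 7 - 4 = 3

3


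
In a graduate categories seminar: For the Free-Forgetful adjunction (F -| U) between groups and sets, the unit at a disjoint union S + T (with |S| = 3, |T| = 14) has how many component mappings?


The unit eta_X: X -> U(F(X)) of the Free-Forgetful adjunction
maps each element of X to a generator of F(X). For X = S + T (disjoint
union in Set), |S + T| = |S| + |T|.
Total mappings = 3 + 14 = 17.

17


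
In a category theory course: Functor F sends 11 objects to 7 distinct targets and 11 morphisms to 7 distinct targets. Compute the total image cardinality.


The image of F consists of distinct objects and distinct morphisms.
|Im(F)| on objects = 7
|Im(F)| on morphisms = 7
Total image cardinality = 7 + 7 = 14

14


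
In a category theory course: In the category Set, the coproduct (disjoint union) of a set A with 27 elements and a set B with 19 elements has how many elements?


In Set, the coproduct A + B is the disjoint union.
|A + B| = |A| + |B| = 27 + 19 = 46

46


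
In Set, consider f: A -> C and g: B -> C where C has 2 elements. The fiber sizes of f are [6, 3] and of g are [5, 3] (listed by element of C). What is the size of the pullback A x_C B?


The pullback A x_C B consists of pairs (a, b) with f(a) = g(b).
For each element c in C, the fiber product has |f^-1(c)| * |g^-1(c)| elements.
Summing over C: 6 * 5 + 3 * 3
= 30 + 9 = 39

39


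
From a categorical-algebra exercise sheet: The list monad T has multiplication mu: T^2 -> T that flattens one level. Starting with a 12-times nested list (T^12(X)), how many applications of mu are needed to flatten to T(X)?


Each application of mu: T^2 -> T removes one layer of nesting.
Starting at depth 12 (i.e., T^12(X)), we need to reach T(X).
Number of mu applications = 12 - 1 = 11

11


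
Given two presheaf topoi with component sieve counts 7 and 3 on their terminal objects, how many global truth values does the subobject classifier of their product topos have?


In a product of presheaf topoi E_1 x E_2, the subobject classifier
is Omega = Omega_1 x Omega_2 (componentwise), so
|Omega(top)| = |Omega_1(top_1)| * |Omega_2(top_2)|.
= 7 * 3 = 21.

21


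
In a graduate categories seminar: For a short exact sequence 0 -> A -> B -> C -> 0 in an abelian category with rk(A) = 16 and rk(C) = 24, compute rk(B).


For a short exact sequence 0 -> A -> B -> C -> 0,
rank is additive: rank(B) = rank(A) + rank(C).
rank(B) = 16 + 24 = 40

40


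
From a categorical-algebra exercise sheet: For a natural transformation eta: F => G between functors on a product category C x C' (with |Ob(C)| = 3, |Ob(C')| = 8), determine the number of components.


A natural transformation eta: F => G assigns one component morphism per
object of the domain category.
The domain is the product category C x C', so
|Ob(C x C')| = |Ob(C)| * |Ob(C')| = 3 * 8 = 24.
Therefore eta has 24 component morphisms.

24


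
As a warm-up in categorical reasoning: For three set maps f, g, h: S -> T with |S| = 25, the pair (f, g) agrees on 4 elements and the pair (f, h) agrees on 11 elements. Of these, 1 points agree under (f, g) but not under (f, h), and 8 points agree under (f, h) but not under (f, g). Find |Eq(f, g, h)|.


Eq(f, g, h) is the triple-agreement set: points in S where all three
maps take the same value. Using inclusion-exclusion on the pairwise data:
Pair (f, g) agrees on 4 points; pair (f, h) on 11 points.
Points agreeing under (f, g) but not (f, h) = 1; under (f, h) but not (f, g) = 8.
Triple-agreement = agreement-in-(f, g) minus points that agree under (f, g) but not (f, h):
|Eq(f, g, h)| = 4 - 1 = 3
(cross-check via (f, h): 11 - 8 = 3.)

3


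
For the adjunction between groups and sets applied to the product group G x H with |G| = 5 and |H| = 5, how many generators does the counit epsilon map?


The counit epsilon_K: F(U(K)) -> K of the Free-Forgetful adjunction
maps |K| generators of F(U(K)) into K. For K = G x H (the product group),
|G x H| = |G| * |H|.
Total generators mapped = 5 * 5 = 25.

25


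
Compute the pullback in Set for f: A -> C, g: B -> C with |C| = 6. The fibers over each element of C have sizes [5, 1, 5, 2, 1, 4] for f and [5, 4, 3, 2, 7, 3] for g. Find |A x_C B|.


The pullback A x_C B consists of pairs (a, b) with f(a) = g(b).
For each element c in C, the fiber product has |f^-1(c)| * |g^-1(c)| elements.
Summing over C: 5 * 5 + 1 * 4 + 5 * 3 + 2 * 2 + 1 * 7 + 4 * 3
= 25 + 4 + 15 + 4 + 7 + 12 = 67

67


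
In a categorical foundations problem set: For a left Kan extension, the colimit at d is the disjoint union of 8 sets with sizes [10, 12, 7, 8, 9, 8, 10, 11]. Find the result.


Pointwise, the left Kan extension (Lan_F H)(d) is the colimit, indexed
by the comma category (F downarrow d), of H composed with the
projection (F downarrow d) -> C. Here that colimit is given
as a coproduct (disjoint union) of sets, so its cardinality is the
sum of the sizes of the summands.
Coproduct of sets with sizes: 10 + 12 + 7 + 8 + 9 + 8 + 10 + 11
= 75

75


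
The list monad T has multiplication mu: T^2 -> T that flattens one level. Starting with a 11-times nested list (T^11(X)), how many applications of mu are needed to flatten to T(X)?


Each application of mu: T^2 -> T removes one layer of nesting.
Starting at depth 11 (i.e., T^11(X)), we need to reach T(X).
Number of mu applications = 11 - 1 = 10

10


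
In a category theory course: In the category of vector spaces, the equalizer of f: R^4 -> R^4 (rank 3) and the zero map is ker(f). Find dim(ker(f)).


The equalizer of f and the zero map is ker(f).
By the rank-nullity theorem: dim(ker(f)) = dim(domain) - rank(f).
dim(ker(f)) = 4 - 3 = 1

1


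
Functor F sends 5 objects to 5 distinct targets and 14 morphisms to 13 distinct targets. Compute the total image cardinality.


The image of F consists of distinct objects and distinct morphisms.
|Im(F)| on objects = 5
|Im(F)| on morphisms = 13
Total image cardinality = 5 + 13 = 18

18


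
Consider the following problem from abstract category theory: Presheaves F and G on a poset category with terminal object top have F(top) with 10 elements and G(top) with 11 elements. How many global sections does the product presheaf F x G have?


Global sections of a presheaf on a poset with terminal top satisfy
Gamma(H) ~ H(top). Presheaves admit pointwise products, so
(F x G)(top) = F(top) x G(top) (Cartesian product).
|Gamma(F x G)| = |F(top)| * |G(top)| = 10 * 11 = 110.

110


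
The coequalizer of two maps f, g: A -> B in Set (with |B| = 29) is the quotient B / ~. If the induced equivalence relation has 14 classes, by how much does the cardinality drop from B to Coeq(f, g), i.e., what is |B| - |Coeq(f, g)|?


The coequalizer Coeq(f, g) = B / ~ has one element per equivalence class.
|B| = 29, |Coeq(f, g)| = 14.
|B| - |Coeq(f, g)| = 29 - 14 = 15.

15


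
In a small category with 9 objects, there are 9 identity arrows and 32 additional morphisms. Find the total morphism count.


Each object has an identity morphism, giving 9 identities.
Adding the 32 non-identity morphisms:
Total = 9 + 32 = 41

41


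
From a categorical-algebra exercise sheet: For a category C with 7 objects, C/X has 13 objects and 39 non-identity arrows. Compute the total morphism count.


In the slice category C/X, objects are morphisms to X.
Identity morphisms: 13 (one per object of C/X).
Non-identity morphisms: 39.
Total = 13 + 39 = 52

52


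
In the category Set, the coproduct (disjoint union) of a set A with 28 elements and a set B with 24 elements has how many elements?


In Set, the coproduct A + B is the disjoint union.
|A + B| = |A| + |B| = 28 + 24 = 52

52


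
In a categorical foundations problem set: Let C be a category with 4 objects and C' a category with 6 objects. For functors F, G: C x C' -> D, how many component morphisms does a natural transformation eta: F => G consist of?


A natural transformation eta: F => G assigns one component morphism per
object of the domain category.
The domain is the product category C x C', so
|Ob(C x C')| = |Ob(C)| * |Ob(C')| = 4 * 6 = 24.
Therefore eta has 24 component morphisms.

24


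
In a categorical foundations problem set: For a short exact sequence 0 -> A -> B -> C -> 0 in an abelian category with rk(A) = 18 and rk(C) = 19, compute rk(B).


For a short exact sequence 0 -> A -> B -> C -> 0,
rank is additive: rank(B) = rank(A) + rank(C).
rank(B) = 18 + 19 = 37

37


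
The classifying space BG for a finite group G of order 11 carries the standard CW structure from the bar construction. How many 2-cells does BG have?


In the bar-construction CW model of BG, the n-cells are indexed by
n-tuples [g_1|...|g_n] of non-identity elements of G (degenerate
simplices with some g_i = e do not contribute cells), so there are
(|G| - 1)^n n-cells.
For dim = 2 with |G| = 11:
cells = (11 - 1)^2 = 10^2 = 100

100


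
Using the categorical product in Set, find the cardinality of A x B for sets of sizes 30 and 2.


In Set, the product A x B is the Cartesian product.
By the universal property, |A x B| = |A| * |B|.
|A x B| = 30 * 2 = 60

60


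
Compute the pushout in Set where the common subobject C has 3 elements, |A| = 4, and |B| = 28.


The pushout A +_C B identifies the images of C in A and B.
|A +_C B| = |A| + |B| - |C| (for injections).
= 4 + 28 - 3 = 29

29


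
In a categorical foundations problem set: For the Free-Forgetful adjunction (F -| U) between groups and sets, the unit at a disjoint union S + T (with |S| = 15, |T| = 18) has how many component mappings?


The unit eta_X: X -> U(F(X)) of the Free-Forgetful adjunction
maps each element of X to a generator of F(X). For X = S + T (disjoint
union in Set), |S + T| = |S| + |T|.
Total mappings = 15 + 18 = 33.

33


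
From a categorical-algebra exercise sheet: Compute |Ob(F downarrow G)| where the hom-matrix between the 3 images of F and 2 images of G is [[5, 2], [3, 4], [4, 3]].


Objects of (F downarrow G) are triples (a, b, h: F(a)->G(b)).
The count equals the sum of all entries in the hom-matrix.
sum(row 0) = 7
sum(row 1) = 7
sum(row 2) = 7
Grand total = 21

21


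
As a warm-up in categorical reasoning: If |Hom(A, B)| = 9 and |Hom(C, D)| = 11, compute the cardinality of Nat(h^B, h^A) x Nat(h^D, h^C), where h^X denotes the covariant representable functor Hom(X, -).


By the Yoneda lemma, Nat(h^B, h^A) is isomorphic to Hom(A, B),
so |Nat(h^B, h^A)| = |Hom(A, B)| and |Nat(h^D, h^C)| = |Hom(C, D)|.
|Hom(A, B)| = 9, |Hom(C, D)| = 11.
|Nat(h^B, h^A) x Nat(h^D, h^C)| = 9 * 11 = 99

99


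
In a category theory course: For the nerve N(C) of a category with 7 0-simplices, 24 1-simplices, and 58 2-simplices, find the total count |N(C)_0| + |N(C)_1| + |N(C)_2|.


The 2-skeleton of the nerve N(C) consists of simplices in dimensions 0, 1, 2:
  |N(C)_0| = 7 (objects)
  |N(C)_1| = 24 (morphisms)
  |N(C)_2| = 58 (composable pairs)
Total = 7 + 24 + 58 = 89

89


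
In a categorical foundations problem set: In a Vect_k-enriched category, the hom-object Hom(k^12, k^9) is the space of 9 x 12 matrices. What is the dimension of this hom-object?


In Vect-enriched categories, Hom(k^n, k^m) is the space of m x n matrices.
dim(Hom(k^12, k^9)) = 9 * 12 = 108

108


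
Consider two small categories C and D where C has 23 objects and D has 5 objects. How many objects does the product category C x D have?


The product category C x D has objects that are pairs (c, d).
Number of pairs = |Ob(C)| * |Ob(D)| = 23 * 5 = 115

115


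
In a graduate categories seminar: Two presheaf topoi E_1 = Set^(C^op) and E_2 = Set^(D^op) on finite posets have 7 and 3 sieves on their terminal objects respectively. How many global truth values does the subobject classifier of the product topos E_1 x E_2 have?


In a product of presheaf topoi E_1 x E_2, the subobject classifier
is Omega = Omega_1 x Omega_2 (componentwise), so
|Omega(top)| = |Omega_1(top_1)| * |Omega_2(top_2)|.
= 7 * 3 = 21.

21


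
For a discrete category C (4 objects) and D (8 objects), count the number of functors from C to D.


A functor from a discrete category C to D is determined by
where each object maps. Each of the 4 objects of C can map
to any of the 8 objects of D independently.
Number of functors = 8^4 = 4096

4096


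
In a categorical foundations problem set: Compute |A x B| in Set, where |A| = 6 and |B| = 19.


In Set, the product A x B is the Cartesian product.
By the universal property, |A x B| = |A| * |B|.
|A x B| = 6 * 19 = 114

114


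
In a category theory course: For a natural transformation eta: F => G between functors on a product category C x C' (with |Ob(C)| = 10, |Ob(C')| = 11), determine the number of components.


A natural transformation eta: F => G assigns one component morphism per
object of the domain category.
The domain is the product category C x C', so
|Ob(C x C')| = |Ob(C)| * |Ob(C')| = 10 * 11 = 110.
Therefore eta has 110 component morphisms.

110


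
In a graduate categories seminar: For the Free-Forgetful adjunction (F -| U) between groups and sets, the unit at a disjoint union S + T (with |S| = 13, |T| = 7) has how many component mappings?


The unit eta_X: X -> U(F(X)) of the Free-Forgetful adjunction
maps each element of X to a generator of F(X). For X = S + T (disjoint
union in Set), |S + T| = |S| + |T|.
Total mappings = 13 + 7 = 20.

20


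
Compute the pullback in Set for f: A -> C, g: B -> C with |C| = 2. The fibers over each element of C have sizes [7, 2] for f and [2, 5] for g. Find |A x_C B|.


The pullback A x_C B consists of pairs (a, b) with f(a) = g(b).
For each element c in C, the fiber product has |f^-1(c)| * |g^-1(c)| elements.
Summing over C: 7 * 2 + 2 * 5
= 14 + 10 = 24

24


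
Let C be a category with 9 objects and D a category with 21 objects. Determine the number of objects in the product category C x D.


The product category C x D has objects that are pairs (c, d).
Number of pairs = |Ob(C)| * |Ob(D)| = 9 * 21 = 189

189


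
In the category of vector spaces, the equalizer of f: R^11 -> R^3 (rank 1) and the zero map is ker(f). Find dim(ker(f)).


The equalizer of f and the zero map is ker(f).
By the rank-nullity theorem: dim(ker(f)) = dim(domain) - rank(f).
dim(ker(f)) = 11 - 1 = 10

10


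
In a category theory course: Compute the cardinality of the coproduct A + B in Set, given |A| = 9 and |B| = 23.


In Set, the coproduct A + B is the disjoint union.
|A + B| = |A| + |B| = 9 + 23 = 32

32


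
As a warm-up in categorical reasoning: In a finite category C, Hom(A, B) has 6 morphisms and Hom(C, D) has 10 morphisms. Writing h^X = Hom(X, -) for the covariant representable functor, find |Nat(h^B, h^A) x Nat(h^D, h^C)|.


By the Yoneda lemma, Nat(h^B, h^A) is isomorphic to Hom(A, B),
so |Nat(h^B, h^A)| = |Hom(A, B)| and |Nat(h^D, h^C)| = |Hom(C, D)|.
|Hom(A, B)| = 6, |Hom(C, D)| = 10.
|Nat(h^B, h^A) x Nat(h^D, h^C)| = 6 * 10 = 60

60


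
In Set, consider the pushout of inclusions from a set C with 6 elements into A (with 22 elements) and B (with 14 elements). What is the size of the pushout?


The pushout A +_C B identifies the images of C in A and B.
|A +_C B| = |A| + |B| - |C| (for injections).
= 22 + 14 - 6 = 30

30


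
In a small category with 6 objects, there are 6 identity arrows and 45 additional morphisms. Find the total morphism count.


Each object has an identity morphism, giving 6 identities.
Adding the 45 non-identity morphisms:
Total = 6 + 45 = 51

51


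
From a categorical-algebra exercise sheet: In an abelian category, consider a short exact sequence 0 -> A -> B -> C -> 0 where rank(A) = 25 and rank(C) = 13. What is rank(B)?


For a short exact sequence 0 -> A -> B -> C -> 0,
rank is additive: rank(B) = rank(A) + rank(C).
rank(B) = 25 + 13 = 38

38


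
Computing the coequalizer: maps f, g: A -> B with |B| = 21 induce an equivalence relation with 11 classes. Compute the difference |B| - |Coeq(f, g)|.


The coequalizer Coeq(f, g) = B / ~ has one element per equivalence class.
|B| = 21, |Coeq(f, g)| = 11.
|B| - |Coeq(f, g)| = 21 - 11 = 10.

10


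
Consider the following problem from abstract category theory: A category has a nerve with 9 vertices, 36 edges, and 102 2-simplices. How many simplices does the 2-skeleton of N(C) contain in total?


The 2-skeleton of the nerve N(C) consists of simplices in dimensions 0, 1, 2:
  |N(C)_0| = 9 (objects)
  |N(C)_1| = 36 (morphisms)
  |N(C)_2| = 102 (composable pairs)
Total = 9 + 36 + 102 = 147

147


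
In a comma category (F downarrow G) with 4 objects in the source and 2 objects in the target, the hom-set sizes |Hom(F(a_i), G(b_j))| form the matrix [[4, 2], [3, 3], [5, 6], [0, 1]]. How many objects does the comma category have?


Objects of (F downarrow G) are triples (a, b, h: F(a)->G(b)).
The count equals the sum of all entries in the hom-matrix.
sum(row 0) = 6
sum(row 1) = 6
sum(row 2) = 11
sum(row 3) = 1
Grand total = 24

24


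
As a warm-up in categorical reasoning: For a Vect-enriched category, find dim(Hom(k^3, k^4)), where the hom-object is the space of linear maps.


In Vect-enriched categories, Hom(k^n, k^m) is the space of m x n matrices.
dim(Hom(k^3, k^4)) = 4 * 3 = 12

12


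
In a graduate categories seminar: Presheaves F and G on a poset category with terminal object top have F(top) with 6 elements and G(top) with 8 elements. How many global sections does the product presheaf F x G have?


Global sections of a presheaf on a poset with terminal top satisfy
Gamma(H) ~ H(top). Presheaves admit pointwise products, so
(F x G)(top) = F(top) x G(top) (Cartesian product).
|Gamma(F x G)| = |F(top)| * |G(top)| = 6 * 8 = 48.

48


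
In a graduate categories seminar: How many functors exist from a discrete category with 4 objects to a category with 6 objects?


A functor from a discrete category C to D is determined by
where each object maps. Each of the 4 objects of C can map
to any of the 6 objects of D independently.
Number of functors = 6^4 = 1296

1296


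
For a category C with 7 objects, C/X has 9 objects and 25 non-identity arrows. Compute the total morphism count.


In the slice category C/X, objects are morphisms to X.
Identity morphisms: 9 (one per object of C/X).
Non-identity morphisms: 25.
Total = 9 + 25 = 34

34


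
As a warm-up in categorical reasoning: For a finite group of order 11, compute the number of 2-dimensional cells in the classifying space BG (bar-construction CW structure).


In the bar-construction CW model of BG, the n-cells are indexed by
n-tuples [g_1|...|g_n] of non-identity elements of G (degenerate
simplices with some g_i = e do not contribute cells), so there are
(|G| - 1)^n n-cells.
For dim = 2 with |G| = 11:
cells = (11 - 1)^2 = 10^2 = 100

100


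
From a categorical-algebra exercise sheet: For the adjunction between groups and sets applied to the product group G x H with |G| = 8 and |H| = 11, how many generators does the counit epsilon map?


The counit epsilon_K: F(U(K)) -> K of the Free-Forgetful adjunction
maps |K| generators of F(U(K)) into K. For K = G x H (the product group),
|G x H| = |G| * |H|.
Total generators mapped = 8 * 11 = 88.

88
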